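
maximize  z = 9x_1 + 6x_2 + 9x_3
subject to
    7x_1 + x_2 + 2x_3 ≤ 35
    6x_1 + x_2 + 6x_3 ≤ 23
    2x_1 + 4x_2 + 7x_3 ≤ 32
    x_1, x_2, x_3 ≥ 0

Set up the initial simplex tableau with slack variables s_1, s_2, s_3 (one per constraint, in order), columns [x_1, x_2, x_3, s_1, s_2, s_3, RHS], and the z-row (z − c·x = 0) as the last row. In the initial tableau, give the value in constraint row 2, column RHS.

23

The RHS of constraint 2 is b_2 = 23.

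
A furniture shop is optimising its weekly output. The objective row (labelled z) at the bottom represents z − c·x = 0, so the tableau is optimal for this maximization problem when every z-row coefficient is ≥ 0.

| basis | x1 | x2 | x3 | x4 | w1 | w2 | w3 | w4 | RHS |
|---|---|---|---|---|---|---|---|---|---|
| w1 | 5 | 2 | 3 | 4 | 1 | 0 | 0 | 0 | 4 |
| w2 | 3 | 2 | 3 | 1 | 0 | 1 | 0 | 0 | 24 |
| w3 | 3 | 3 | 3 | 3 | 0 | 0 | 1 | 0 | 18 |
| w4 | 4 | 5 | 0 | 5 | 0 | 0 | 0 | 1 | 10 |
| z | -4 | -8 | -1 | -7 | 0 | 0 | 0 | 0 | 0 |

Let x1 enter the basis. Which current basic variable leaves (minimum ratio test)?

w1

Column x1 entries and ratios — w1: 4/5 = 4/5; w2: 24/3 = 8; w3: 18/3 = 6; w4: 10/4 = 5/2.
Smallest ratio is 4/5 in the row of w1, so w1 leaves.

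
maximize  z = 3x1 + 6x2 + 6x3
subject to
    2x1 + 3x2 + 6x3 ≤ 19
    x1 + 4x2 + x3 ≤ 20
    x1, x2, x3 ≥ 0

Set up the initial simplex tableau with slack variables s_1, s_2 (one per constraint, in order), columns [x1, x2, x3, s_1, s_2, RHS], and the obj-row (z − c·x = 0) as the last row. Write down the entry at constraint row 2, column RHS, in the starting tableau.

20

The RHS of constraint 2 is b_2 = 20.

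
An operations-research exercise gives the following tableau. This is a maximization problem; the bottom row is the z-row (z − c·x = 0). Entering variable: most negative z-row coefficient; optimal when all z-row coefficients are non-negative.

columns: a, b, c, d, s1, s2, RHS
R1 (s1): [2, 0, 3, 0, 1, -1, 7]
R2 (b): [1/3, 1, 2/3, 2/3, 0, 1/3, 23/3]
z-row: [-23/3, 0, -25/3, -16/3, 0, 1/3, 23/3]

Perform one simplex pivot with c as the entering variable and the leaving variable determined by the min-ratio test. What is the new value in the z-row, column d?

Ratio test on column c — row 1: 7/3 = 7/3; row 2: (23/3)/(2/3) = 23/2. Minimum is 7/3 at row 1 (s1 leaves); pivot element 3.
Divide row 1 by 3; eliminate column c from the other rows.
z-row update in column d: -16/3 − (-25/3)·0 = -16/3.

-16/3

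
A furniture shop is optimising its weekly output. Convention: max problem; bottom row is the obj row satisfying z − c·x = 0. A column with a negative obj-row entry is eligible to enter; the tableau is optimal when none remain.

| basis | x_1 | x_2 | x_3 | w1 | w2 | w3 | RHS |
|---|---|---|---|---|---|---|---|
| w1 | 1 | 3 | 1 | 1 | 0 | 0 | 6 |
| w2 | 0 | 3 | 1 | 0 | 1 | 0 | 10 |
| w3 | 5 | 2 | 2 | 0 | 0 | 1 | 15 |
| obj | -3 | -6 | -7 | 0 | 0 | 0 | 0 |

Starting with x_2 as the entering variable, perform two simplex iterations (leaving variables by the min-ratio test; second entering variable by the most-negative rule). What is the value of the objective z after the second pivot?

42

Ratio test on column x_2 — row 1: 6/3 = 2; row 2: 10/3 = 10/3; row 3: 15/2 = 15/2. Minimum is 2 at row 1 (w1 leaves); pivot element 3.
Pivot on row 1; the obj-row RHS becomes 0 − (-6)·2 = 12.
Next entering variable (most negative obj-row entry -5): x_3.
Ratio test on column x_3 — row 1: 2/(1/3) = 6; row 2: entry 0 ≤ 0; row 3: 11/(4/3) = 33/4. Minimum is 6 at row 1 (x_2 leaves); pivot element 1/3.
After the second pivot the obj-row RHS is 12 − (-5)·6 = 42.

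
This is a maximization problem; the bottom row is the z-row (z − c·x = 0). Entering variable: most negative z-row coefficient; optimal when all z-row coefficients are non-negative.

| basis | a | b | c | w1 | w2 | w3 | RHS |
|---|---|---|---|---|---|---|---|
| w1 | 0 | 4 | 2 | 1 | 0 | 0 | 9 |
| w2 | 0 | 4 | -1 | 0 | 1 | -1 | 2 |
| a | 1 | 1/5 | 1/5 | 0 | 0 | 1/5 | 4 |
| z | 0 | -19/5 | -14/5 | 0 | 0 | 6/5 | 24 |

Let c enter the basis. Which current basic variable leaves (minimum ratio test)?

w1

Column c entries and ratios — w1: 9/2 = 9/2; w2: -1 ≤ 0, skip; a: 4/(1/5) = 20.
Smallest ratio is 9/2 in the row of w1, so w1 leaves.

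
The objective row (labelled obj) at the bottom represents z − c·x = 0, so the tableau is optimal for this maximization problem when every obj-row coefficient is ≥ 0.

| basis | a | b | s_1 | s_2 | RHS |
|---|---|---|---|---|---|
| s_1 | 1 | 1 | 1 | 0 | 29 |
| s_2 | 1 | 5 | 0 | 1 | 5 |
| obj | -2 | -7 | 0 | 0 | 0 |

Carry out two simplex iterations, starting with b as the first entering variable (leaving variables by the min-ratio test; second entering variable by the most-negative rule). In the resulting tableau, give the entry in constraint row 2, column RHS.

Ratio test on column b — row 1: 29/1 = 29; row 2: 5/5 = 1. Minimum is 1 at row 2 (s_2 leaves); pivot element 5.
Divide row 2 by 5; eliminate column b from the other rows.
Second iteration: most negative obj-row entry is -3/5 in column a, so a enters.
Ratio test on column a — row 1: 28/(4/5) = 35; row 2: 1/(1/5) = 5. Minimum is 5 at row 2 (b leaves); pivot element 1/5.
Divide row 2 by 1/5; eliminate column a from the other rows.
After both pivots, the entry at constraint row 2, column RHS is 5.

5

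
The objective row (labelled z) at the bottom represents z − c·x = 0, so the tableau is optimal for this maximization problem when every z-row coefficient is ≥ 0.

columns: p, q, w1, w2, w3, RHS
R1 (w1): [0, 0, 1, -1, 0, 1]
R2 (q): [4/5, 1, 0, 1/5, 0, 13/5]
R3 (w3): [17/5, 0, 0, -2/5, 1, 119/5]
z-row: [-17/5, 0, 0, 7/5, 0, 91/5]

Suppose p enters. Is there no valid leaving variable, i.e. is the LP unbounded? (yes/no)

no

Column p has positive entries in row(s) 2, 3, so the ratio test bounds it — not unbounded.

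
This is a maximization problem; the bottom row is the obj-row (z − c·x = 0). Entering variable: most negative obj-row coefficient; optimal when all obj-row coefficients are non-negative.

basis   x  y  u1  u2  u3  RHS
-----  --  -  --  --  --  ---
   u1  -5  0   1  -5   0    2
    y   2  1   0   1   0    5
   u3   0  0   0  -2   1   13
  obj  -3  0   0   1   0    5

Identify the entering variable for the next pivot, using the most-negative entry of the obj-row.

x

Negative obj-row entries: x: -3.
The most negative is -3 in column x, so x enters.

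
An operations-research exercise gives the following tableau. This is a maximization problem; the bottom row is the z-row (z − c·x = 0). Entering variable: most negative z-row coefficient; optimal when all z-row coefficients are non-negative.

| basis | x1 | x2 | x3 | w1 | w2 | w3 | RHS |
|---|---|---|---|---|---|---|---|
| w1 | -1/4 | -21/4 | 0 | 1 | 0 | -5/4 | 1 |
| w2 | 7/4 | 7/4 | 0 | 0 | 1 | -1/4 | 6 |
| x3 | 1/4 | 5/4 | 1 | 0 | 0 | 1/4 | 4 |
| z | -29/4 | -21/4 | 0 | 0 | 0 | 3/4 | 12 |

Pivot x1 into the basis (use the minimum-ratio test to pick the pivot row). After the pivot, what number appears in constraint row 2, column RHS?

Ratio test on column x1 — row 1: entry -1/4 ≤ 0; row 2: 6/(7/4) = 24/7; row 3: 4/(1/4) = 16. Minimum is 24/7 at row 2 (w2 leaves); pivot element 7/4.
Divide row 2 by 7/4; eliminate column x1 from the other rows.
In the new row 2, the RHS entry is the old entry divided by the pivot: 6/(7/4) = 24/7.

24/7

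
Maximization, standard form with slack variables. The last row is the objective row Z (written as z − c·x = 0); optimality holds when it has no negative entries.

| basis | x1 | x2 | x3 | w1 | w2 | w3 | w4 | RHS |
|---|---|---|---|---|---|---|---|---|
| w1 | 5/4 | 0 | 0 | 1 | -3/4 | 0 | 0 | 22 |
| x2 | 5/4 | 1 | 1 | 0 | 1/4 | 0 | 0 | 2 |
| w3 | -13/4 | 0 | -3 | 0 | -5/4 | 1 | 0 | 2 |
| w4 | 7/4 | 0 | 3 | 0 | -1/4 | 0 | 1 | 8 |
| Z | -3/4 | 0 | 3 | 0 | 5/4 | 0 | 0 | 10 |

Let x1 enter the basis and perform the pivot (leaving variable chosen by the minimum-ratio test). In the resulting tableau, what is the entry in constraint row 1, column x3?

-1

Ratio test on column x1 — row 1: 22/(5/4) = 88/5; row 2: 2/(5/4) = 8/5; row 3: entry -13/4 ≤ 0; row 4: 8/(7/4) = 32/7. Minimum is 8/5 at row 2 (x2 leaves); pivot element 5/4.
Divide row 2 by 5/4; eliminate column x1 from the other rows.
Row 1 update in column x3: 0 − (5/4)·(4/5) = -1.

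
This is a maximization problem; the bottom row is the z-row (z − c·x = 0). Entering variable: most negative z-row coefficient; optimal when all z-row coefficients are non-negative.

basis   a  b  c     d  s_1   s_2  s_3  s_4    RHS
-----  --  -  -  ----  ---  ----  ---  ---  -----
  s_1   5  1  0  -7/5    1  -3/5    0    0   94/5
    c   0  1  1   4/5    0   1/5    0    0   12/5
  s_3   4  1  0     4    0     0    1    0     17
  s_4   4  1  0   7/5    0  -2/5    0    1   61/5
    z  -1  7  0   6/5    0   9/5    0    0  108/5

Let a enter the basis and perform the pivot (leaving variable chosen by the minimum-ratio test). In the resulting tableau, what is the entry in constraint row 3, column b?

0

Ratio test on column a — row 1: (94/5)/5 = 94/25; row 2: entry 0 ≤ 0; row 3: 17/4 = 17/4; row 4: (61/5)/4 = 61/20. Minimum is 61/20 at row 4 (s_4 leaves); pivot element 4.
Divide row 4 by 4; eliminate column a from the other rows.
Row 3 update in column b: 1 − 4·(1/4) = 0.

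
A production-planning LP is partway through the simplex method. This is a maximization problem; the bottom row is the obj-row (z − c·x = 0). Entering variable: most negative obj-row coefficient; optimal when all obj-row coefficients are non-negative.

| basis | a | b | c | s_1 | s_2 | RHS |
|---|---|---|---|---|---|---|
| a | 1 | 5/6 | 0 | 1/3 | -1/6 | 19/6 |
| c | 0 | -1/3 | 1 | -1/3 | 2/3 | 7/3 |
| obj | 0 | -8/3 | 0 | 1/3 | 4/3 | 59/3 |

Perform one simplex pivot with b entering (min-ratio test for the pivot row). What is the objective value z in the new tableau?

Ratio test on column b — row 1: (19/6)/(5/6) = 19/5; row 2: entry -1/3 ≤ 0. Minimum is 19/5 at row 1 (a leaves); pivot element 5/6.
Pivot on row 1; the obj-row RHS becomes 59/3 − (-8/3)·(19/5) = 149/5.

149/5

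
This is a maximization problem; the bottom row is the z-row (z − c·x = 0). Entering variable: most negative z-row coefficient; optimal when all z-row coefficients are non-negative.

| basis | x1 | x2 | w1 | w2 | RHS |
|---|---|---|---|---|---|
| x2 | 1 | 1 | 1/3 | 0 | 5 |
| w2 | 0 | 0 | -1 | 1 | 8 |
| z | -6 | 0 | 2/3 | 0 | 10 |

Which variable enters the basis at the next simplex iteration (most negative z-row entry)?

Negative z-row entries: x1: -6.
The most negative is -6 in column x1, so x1 enters.

x1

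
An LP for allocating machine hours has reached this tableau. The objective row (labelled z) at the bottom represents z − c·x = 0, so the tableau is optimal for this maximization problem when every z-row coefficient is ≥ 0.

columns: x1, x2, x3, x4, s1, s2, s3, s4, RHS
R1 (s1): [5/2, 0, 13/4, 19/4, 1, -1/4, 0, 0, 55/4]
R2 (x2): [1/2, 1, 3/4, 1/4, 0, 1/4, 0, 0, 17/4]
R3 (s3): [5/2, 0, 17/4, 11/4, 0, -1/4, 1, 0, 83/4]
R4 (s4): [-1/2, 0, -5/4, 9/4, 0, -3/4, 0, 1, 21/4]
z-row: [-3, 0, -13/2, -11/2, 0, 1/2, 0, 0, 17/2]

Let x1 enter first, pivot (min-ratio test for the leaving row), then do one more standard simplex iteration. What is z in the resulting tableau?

36

Ratio test on column x1 — row 1: (55/4)/(5/2) = 11/2; row 2: (17/4)/(1/2) = 17/2; row 3: (83/4)/(5/2) = 83/10; row 4: entry -1/2 ≤ 0. Minimum is 11/2 at row 1 (s1 leaves); pivot element 5/2.
Pivot on row 1; the z-row RHS becomes 17/2 − (-3)·(11/2) = 25.
Next entering variable (most negative z-row entry -13/5): x3.
Ratio test on column x3 — row 1: (11/2)/(13/10) = 55/13; row 2: (3/2)/(1/10) = 15; row 3: 7/1 = 7; row 4: entry -3/5 ≤ 0. Minimum is 55/13 at row 1 (x1 leaves); pivot element 13/10.
After the second pivot the z-row RHS is 25 − (-13/5)·(55/13) = 36.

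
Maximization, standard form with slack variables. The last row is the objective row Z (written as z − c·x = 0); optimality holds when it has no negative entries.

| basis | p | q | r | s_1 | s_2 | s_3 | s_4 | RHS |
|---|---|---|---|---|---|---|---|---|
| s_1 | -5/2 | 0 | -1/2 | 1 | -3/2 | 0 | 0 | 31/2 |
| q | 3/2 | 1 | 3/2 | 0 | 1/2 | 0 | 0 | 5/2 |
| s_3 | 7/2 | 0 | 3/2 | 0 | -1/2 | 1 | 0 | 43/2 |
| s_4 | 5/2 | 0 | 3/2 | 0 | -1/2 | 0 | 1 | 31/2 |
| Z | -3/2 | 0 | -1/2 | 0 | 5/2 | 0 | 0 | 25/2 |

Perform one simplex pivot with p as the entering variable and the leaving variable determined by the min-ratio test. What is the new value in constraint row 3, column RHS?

47/3

Ratio test on column p — row 1: entry -5/2 ≤ 0; row 2: (5/2)/(3/2) = 5/3; row 3: (43/2)/(7/2) = 43/7; row 4: (31/2)/(5/2) = 31/5. Minimum is 5/3 at row 2 (q leaves); pivot element 3/2.
Divide row 2 by 3/2; eliminate column p from the other rows.
Row 3 update in column RHS: 43/2 − (7/2)·(5/3) = 47/3.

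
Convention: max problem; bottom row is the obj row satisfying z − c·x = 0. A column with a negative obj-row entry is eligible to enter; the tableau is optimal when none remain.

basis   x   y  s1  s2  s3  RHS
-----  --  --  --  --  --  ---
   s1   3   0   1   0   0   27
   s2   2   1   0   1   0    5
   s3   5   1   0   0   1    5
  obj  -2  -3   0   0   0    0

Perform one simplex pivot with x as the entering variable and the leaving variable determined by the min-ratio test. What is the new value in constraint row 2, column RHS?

3

Ratio test on column x — row 1: 27/3 = 9; row 2: 5/2 = 5/2; row 3: 5/5 = 1. Minimum is 1 at row 3 (s3 leaves); pivot element 5.
Divide row 3 by 5; eliminate column x from the other rows.
Row 2 update in column RHS: 5 − 2·1 = 3.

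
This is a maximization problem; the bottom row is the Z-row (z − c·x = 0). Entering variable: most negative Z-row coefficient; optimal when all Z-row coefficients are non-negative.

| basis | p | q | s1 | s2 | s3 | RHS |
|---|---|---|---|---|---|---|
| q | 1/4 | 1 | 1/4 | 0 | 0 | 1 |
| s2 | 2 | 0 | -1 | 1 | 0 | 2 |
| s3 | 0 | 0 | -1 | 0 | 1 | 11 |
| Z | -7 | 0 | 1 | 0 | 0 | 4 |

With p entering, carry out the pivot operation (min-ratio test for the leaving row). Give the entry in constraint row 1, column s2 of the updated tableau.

-1/8

Ratio test on column p — row 1: 1/(1/4) = 4; row 2: 2/2 = 1; row 3: entry 0 ≤ 0. Minimum is 1 at row 2 (s2 leaves); pivot element 2.
Divide row 2 by 2; eliminate column p from the other rows.
Row 1 update in column s2: 0 − (1/4)·(1/2) = -1/8.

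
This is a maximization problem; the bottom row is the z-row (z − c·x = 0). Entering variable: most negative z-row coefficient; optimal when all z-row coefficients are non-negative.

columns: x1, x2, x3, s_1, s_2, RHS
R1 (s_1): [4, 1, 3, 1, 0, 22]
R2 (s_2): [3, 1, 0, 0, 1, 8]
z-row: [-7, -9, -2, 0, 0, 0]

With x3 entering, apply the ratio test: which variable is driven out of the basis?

s_1

Column x3 entries and ratios — s_1: 22/3 = 22/3; s_2: 0 ≤ 0, skip.
Smallest ratio is 22/3 in the row of s_1, so s_1 leaves.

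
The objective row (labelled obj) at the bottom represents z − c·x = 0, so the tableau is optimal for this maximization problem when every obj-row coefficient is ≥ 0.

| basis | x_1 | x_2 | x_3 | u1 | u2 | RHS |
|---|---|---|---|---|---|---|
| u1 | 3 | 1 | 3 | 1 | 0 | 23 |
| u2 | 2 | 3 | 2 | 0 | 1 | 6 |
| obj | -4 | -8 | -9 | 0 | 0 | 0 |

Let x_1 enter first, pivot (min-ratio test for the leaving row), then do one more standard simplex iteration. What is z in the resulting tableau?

Ratio test on column x_1 — row 1: 23/3 = 23/3; row 2: 6/2 = 3. Minimum is 3 at row 2 (u2 leaves); pivot element 2.
Pivot on row 2; the obj-row RHS becomes 0 − (-4)·3 = 12.
Next entering variable (most negative obj-row entry -5): x_3.
Ratio test on column x_3 — row 1: entry 0 ≤ 0; row 2: 3/1 = 3. Minimum is 3 at row 2 (x_1 leaves); pivot element 1.
After the second pivot the obj-row RHS is 12 − (-5)·3 = 27.

27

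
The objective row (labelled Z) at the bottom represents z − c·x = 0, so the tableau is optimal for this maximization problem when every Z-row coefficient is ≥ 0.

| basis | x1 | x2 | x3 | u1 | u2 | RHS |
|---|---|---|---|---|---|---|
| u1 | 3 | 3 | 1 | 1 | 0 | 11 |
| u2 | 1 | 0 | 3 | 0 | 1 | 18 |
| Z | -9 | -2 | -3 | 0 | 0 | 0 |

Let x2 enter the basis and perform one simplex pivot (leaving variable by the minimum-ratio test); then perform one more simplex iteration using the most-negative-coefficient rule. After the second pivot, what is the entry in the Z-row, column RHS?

Ratio test on column x2 — row 1: 11/3 = 11/3; row 2: entry 0 ≤ 0. Minimum is 11/3 at row 1 (u1 leaves); pivot element 3.
Divide row 1 by 3; eliminate column x2 from the other rows.
Second iteration: most negative Z-row entry is -7 in column x1, so x1 enters.
Ratio test on column x1 — row 1: (11/3)/1 = 11/3; row 2: 18/1 = 18. Minimum is 11/3 at row 1 (x2 leaves); pivot element 1.
Divide row 1 by 1; eliminate column x1 from the other rows.
After both pivots, the entry at the Z-row, column RHS is 33.

33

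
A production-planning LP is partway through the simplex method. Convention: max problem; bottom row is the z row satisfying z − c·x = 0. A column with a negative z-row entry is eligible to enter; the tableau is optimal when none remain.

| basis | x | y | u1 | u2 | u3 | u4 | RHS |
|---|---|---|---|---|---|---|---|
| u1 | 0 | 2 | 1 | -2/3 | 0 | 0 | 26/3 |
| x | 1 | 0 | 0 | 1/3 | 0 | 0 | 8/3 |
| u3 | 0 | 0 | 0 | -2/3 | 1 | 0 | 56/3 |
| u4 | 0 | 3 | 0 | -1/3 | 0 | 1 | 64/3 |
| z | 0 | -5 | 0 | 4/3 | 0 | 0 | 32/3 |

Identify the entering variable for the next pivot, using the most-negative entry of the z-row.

Negative z-row entries: y: -5.
The most negative is -5 in column y, so y enters.

y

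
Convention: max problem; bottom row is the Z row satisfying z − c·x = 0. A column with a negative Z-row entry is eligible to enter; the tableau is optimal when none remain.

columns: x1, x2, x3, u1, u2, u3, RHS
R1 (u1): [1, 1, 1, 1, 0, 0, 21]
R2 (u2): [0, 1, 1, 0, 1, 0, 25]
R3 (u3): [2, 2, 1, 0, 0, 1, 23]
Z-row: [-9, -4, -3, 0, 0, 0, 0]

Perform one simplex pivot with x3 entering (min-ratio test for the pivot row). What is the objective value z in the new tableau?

Ratio test on column x3 — row 1: 21/1 = 21; row 2: 25/1 = 25; row 3: 23/1 = 23. Minimum is 21 at row 1 (u1 leaves); pivot element 1.
Pivot on row 1; the Z-row RHS becomes 0 − (-3)·21 = 63.

63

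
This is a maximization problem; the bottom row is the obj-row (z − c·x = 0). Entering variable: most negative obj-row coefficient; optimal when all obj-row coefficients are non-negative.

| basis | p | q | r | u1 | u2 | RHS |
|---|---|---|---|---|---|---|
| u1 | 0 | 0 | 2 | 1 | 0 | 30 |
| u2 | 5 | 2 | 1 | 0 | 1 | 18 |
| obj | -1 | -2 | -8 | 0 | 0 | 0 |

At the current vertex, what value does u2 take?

18

u2 is basic (row 2); its value is the RHS of that row, 18.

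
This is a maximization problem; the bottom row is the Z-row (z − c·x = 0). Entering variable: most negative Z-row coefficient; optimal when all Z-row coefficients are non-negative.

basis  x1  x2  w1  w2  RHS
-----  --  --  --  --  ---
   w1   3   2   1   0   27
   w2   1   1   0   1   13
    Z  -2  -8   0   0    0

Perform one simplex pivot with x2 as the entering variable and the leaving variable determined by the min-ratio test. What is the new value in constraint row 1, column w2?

Ratio test on column x2 — row 1: 27/2 = 27/2; row 2: 13/1 = 13. Minimum is 13 at row 2 (w2 leaves); pivot element 1.
Divide row 2 by 1; eliminate column x2 from the other rows.
Row 1 update in column w2: 0 − 2·1 = -2.

-2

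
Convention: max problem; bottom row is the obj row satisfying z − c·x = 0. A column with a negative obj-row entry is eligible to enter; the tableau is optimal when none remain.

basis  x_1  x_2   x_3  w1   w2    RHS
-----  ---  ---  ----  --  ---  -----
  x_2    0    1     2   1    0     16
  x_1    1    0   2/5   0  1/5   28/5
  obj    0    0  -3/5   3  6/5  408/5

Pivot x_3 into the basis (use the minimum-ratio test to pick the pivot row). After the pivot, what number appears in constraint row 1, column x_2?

Ratio test on column x_3 — row 1: 16/2 = 8; row 2: (28/5)/(2/5) = 14. Minimum is 8 at row 1 (x_2 leaves); pivot element 2.
Divide row 1 by 2; eliminate column x_3 from the other rows.
In the new row 1, the x_2 entry is the old entry divided by the pivot: 1/2 = 1/2.

1/2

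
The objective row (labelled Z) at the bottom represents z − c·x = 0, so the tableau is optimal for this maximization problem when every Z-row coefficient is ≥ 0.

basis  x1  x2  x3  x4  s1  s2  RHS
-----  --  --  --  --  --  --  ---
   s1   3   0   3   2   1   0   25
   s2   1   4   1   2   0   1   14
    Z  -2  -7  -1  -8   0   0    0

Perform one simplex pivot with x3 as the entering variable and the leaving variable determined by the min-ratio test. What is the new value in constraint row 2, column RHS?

Ratio test on column x3 — row 1: 25/3 = 25/3; row 2: 14/1 = 14. Minimum is 25/3 at row 1 (s1 leaves); pivot element 3.
Divide row 1 by 3; eliminate column x3 from the other rows.
Row 2 update in column RHS: 14 − 1·(25/3) = 17/3.

17/3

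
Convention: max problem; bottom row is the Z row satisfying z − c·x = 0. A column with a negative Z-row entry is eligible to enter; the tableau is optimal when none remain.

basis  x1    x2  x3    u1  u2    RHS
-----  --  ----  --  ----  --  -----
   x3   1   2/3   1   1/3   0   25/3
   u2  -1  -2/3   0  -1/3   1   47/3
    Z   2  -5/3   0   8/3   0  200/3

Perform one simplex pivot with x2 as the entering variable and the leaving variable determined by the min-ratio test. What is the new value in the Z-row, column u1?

Ratio test on column x2 — row 1: (25/3)/(2/3) = 25/2; row 2: entry -2/3 ≤ 0. Minimum is 25/2 at row 1 (x3 leaves); pivot element 2/3.
Divide row 1 by 2/3; eliminate column x2 from the other rows.
Z-row update in column u1: 8/3 − (-5/3)·(1/2) = 7/2.

7/2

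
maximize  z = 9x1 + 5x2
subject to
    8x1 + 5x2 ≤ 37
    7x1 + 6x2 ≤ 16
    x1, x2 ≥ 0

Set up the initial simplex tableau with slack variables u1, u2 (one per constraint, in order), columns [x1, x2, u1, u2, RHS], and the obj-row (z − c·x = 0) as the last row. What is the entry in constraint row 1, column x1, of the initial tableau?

Constraint 1 has coefficient 8 on x1.

8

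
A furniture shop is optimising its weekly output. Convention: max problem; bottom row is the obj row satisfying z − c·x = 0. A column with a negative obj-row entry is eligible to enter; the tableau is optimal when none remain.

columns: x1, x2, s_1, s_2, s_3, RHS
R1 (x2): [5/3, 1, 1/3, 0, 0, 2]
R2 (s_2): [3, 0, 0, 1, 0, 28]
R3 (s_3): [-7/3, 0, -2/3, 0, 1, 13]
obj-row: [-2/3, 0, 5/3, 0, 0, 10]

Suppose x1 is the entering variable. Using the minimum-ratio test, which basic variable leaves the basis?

x2

Column x1 entries and ratios — x2: 2/(5/3) = 6/5; s_2: 28/3 = 28/3; s_3: -7/3 ≤ 0, skip.
Smallest ratio is 6/5 in the row of x2, so x2 leaves.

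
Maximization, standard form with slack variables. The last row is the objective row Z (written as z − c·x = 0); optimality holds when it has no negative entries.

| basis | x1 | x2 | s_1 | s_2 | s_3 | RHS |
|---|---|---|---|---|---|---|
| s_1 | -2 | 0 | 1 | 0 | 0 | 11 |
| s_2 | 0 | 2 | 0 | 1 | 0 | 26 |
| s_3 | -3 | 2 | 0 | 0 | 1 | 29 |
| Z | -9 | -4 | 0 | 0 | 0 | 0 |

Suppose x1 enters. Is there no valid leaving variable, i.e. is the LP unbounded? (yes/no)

yes

Every constraint-row entry in column x1 is ≤ 0, so increasing x1 is unbounded.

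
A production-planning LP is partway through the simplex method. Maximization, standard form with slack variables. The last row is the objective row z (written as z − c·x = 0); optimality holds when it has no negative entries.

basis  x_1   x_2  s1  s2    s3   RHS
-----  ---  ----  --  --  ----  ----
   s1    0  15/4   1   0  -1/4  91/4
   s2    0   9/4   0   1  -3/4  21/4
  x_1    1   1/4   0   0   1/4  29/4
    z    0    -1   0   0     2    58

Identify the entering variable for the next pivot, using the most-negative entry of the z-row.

Negative z-row entries: x_2: -1.
The most negative is -1 in column x_2, so x_2 enters.

x_2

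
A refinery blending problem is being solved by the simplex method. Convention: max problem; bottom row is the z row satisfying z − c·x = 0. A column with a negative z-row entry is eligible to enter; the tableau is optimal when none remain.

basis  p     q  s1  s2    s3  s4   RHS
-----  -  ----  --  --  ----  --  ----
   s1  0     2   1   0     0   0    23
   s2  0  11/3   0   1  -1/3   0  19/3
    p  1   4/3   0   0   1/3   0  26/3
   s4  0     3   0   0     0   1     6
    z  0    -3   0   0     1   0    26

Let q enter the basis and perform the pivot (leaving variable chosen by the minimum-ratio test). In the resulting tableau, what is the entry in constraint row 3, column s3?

5/11

Ratio test on column q — row 1: 23/2 = 23/2; row 2: (19/3)/(11/3) = 19/11; row 3: (26/3)/(4/3) = 13/2; row 4: 6/3 = 2. Minimum is 19/11 at row 2 (s2 leaves); pivot element 11/3.
Divide row 2 by 11/3; eliminate column q from the other rows.
Row 3 update in column s3: 1/3 − (4/3)·(-1/11) = 5/11.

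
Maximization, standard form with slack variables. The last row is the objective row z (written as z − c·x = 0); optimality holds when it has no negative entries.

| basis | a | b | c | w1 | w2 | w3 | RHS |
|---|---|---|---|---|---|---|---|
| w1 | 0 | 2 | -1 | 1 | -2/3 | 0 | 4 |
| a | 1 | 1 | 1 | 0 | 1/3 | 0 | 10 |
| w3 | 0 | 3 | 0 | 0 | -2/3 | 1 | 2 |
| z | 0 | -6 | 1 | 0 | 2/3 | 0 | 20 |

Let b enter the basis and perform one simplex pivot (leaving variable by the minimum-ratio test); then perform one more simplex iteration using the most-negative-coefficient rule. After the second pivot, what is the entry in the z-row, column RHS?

176/5

Ratio test on column b — row 1: 4/2 = 2; row 2: 10/1 = 10; row 3: 2/3 = 2/3. Minimum is 2/3 at row 3 (w3 leaves); pivot element 3.
Divide row 3 by 3; eliminate column b from the other rows.
Second iteration: most negative z-row entry is -2/3 in column w2, so w2 enters.
Ratio test on column w2 — row 1: entry -2/9 ≤ 0; row 2: (28/3)/(5/9) = 84/5; row 3: entry -2/9 ≤ 0. Minimum is 84/5 at row 2 (a leaves); pivot element 5/9.
Divide row 2 by 5/9; eliminate column w2 from the other rows.
After both pivots, the entry at the z-row, column RHS is 176/5.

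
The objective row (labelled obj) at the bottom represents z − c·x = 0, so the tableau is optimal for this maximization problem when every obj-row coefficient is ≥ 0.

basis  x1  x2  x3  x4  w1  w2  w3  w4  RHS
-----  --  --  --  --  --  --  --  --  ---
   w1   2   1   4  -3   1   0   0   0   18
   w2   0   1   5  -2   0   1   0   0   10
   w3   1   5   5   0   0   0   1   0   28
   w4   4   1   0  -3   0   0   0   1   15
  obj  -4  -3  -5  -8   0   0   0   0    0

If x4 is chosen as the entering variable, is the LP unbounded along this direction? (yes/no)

Every constraint-row entry in column x4 is ≤ 0, so increasing x4 is unbounded.

yes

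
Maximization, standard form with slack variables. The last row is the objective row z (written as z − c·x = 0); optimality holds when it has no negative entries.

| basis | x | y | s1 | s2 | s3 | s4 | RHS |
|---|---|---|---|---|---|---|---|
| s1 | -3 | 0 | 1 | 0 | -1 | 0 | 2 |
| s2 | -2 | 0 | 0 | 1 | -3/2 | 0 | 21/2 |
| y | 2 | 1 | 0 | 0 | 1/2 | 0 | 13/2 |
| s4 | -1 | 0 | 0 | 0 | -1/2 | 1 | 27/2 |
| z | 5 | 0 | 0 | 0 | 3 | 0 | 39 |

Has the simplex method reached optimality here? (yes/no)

Every z-row coefficient is ≥ 0, so the tableau is optimal.

yes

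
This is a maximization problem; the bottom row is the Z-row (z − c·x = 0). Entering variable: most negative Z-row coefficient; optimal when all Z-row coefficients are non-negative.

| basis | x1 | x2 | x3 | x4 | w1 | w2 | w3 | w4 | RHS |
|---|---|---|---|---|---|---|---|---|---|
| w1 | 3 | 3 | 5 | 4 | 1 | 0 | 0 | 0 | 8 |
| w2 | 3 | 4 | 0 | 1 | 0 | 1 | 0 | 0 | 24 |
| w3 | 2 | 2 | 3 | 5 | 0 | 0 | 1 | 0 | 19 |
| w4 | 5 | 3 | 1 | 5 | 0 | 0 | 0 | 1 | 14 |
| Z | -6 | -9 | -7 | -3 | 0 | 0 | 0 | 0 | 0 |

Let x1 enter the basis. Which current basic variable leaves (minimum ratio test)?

w1

Column x1 entries and ratios — w1: 8/3 = 8/3; w2: 24/3 = 8; w3: 19/2 = 19/2; w4: 14/5 = 14/5.
Smallest ratio is 8/3 in the row of w1, so w1 leaves.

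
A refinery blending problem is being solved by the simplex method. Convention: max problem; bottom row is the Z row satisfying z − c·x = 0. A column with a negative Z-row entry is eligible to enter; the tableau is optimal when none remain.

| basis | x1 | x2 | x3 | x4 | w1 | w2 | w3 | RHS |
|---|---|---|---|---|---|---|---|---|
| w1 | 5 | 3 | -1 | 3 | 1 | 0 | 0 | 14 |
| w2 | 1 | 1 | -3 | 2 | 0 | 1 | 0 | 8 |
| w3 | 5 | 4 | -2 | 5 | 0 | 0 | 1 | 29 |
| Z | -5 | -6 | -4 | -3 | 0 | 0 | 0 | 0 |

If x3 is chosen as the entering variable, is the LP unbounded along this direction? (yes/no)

yes

Every constraint-row entry in column x3 is ≤ 0, so increasing x3 is unbounded.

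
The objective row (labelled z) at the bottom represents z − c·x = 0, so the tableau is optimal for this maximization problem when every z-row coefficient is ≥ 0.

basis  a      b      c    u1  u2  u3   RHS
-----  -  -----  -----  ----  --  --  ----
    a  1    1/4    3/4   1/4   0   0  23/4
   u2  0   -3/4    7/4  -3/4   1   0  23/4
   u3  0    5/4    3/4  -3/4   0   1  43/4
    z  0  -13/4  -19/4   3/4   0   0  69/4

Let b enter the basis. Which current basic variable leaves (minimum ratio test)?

Column b entries and ratios — a: (23/4)/(1/4) = 23; u2: -3/4 ≤ 0, skip; u3: (43/4)/(5/4) = 43/5.
Smallest ratio is 43/5 in the row of u3, so u3 leaves.

u3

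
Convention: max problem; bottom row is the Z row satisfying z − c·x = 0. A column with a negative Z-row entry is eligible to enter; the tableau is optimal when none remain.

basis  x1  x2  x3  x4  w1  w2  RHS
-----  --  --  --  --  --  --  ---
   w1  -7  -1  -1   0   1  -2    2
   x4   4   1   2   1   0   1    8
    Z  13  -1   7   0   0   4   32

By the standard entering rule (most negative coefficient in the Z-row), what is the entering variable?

Negative Z-row entries: x2: -1.
The most negative is -1 in column x2, so x2 enters.

x2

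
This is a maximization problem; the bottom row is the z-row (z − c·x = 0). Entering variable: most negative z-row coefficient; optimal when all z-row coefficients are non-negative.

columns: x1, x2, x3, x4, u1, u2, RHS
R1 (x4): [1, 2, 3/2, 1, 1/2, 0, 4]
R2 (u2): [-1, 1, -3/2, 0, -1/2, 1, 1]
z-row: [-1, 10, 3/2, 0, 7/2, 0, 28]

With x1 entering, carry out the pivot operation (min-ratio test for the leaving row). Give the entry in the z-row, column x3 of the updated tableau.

Ratio test on column x1 — row 1: 4/1 = 4; row 2: entry -1 ≤ 0. Minimum is 4 at row 1 (x4 leaves); pivot element 1.
Divide row 1 by 1; eliminate column x1 from the other rows.
z-row update in column x3: 3/2 − (-1)·(3/2) = 3.

3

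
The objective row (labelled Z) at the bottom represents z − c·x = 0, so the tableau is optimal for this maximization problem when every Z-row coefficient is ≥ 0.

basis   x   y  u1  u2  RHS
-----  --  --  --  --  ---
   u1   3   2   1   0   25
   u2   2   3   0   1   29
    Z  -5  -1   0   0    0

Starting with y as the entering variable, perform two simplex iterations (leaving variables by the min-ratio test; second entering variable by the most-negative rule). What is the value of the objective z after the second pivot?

122/5

Ratio test on column y — row 1: 25/2 = 25/2; row 2: 29/3 = 29/3. Minimum is 29/3 at row 2 (u2 leaves); pivot element 3.
Pivot on row 2; the Z-row RHS becomes 0 − (-1)·(29/3) = 29/3.
Next entering variable (most negative Z-row entry -13/3): x.
Ratio test on column x — row 1: (17/3)/(5/3) = 17/5; row 2: (29/3)/(2/3) = 29/2. Minimum is 17/5 at row 1 (u1 leaves); pivot element 5/3.
After the second pivot the Z-row RHS is 29/3 − (-13/3)·(17/5) = 122/5.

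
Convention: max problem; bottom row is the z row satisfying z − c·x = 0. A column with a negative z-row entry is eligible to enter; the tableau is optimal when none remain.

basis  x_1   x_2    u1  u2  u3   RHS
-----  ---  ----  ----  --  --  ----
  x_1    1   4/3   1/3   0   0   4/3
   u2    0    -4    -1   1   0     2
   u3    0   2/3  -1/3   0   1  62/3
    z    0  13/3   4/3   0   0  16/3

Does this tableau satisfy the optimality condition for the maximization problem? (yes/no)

yes

Every z-row coefficient is ≥ 0, so the tableau is optimal.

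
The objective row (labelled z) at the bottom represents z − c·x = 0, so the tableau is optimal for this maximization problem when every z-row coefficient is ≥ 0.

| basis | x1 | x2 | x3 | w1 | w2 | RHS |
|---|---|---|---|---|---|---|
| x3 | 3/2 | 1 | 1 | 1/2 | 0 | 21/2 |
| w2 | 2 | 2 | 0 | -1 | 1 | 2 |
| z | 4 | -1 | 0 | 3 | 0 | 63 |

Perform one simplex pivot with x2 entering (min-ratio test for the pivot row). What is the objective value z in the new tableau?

64

Ratio test on column x2 — row 1: (21/2)/1 = 21/2; row 2: 2/2 = 1. Minimum is 1 at row 2 (w2 leaves); pivot element 2.
Pivot on row 2; the z-row RHS becomes 63 − (-1)·1 = 64.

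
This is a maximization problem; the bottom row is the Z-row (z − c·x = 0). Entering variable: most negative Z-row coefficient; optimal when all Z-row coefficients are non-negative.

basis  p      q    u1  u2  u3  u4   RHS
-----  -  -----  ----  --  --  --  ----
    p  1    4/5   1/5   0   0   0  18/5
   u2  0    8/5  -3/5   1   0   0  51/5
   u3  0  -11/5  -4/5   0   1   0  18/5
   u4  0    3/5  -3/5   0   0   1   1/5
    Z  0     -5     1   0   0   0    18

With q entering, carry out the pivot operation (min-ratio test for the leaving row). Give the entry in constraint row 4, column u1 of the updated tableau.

-1

Ratio test on column q — row 1: (18/5)/(4/5) = 9/2; row 2: (51/5)/(8/5) = 51/8; row 3: entry -11/5 ≤ 0; row 4: (1/5)/(3/5) = 1/3. Minimum is 1/3 at row 4 (u4 leaves); pivot element 3/5.
Divide row 4 by 3/5; eliminate column q from the other rows.
In the new row 4, the u1 entry is the old entry divided by the pivot: (-3/5)/(3/5) = -1.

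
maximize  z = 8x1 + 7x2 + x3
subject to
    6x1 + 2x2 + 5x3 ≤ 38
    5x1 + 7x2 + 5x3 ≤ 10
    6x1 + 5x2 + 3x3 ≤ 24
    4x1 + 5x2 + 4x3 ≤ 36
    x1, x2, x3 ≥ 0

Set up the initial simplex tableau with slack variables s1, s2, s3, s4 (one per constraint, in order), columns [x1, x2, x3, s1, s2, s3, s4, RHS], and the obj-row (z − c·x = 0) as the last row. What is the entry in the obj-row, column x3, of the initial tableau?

-1

The obj-row carries the negated objective coefficients: the x3 entry is -1.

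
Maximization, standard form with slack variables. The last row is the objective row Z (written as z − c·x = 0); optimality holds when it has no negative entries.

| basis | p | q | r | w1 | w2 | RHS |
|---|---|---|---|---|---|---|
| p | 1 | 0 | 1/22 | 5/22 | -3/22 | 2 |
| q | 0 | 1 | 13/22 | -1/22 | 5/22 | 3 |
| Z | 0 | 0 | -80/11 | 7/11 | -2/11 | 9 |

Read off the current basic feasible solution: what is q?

3

q is basic (row 2); its value is the RHS of that row, 3.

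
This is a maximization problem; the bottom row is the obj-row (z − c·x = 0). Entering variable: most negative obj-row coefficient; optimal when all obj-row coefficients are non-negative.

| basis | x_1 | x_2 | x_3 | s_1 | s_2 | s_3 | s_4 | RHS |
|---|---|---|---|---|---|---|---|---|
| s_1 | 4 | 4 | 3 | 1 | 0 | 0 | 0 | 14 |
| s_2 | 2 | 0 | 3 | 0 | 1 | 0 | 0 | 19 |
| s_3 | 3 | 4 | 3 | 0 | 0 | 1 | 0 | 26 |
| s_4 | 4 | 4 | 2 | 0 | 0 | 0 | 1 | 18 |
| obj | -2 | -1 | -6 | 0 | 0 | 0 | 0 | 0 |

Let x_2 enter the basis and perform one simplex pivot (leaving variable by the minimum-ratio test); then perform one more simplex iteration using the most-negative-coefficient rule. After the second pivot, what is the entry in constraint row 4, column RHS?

26/3

Ratio test on column x_2 — row 1: 14/4 = 7/2; row 2: entry 0 ≤ 0; row 3: 26/4 = 13/2; row 4: 18/4 = 9/2. Minimum is 7/2 at row 1 (s_1 leaves); pivot element 4.
Divide row 1 by 4; eliminate column x_2 from the other rows.
Second iteration: most negative obj-row entry is -21/4 in column x_3, so x_3 enters.
Ratio test on column x_3 — row 1: (7/2)/(3/4) = 14/3; row 2: 19/3 = 19/3; row 3: entry 0 ≤ 0; row 4: entry -1 ≤ 0. Minimum is 14/3 at row 1 (x_2 leaves); pivot element 3/4.
Divide row 1 by 3/4; eliminate column x_3 from the other rows.
After both pivots, the entry at constraint row 4, column RHS is 26/3.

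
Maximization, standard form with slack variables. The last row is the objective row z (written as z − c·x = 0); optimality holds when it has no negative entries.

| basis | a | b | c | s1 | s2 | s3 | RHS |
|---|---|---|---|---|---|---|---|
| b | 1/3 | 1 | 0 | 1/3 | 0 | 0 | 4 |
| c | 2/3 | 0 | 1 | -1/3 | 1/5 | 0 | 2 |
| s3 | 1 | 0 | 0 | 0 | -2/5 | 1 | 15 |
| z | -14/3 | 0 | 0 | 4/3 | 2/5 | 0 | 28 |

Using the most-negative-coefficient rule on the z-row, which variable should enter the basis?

a

Negative z-row entries: a: -14/3.
The most negative is -14/3 in column a, so a enters.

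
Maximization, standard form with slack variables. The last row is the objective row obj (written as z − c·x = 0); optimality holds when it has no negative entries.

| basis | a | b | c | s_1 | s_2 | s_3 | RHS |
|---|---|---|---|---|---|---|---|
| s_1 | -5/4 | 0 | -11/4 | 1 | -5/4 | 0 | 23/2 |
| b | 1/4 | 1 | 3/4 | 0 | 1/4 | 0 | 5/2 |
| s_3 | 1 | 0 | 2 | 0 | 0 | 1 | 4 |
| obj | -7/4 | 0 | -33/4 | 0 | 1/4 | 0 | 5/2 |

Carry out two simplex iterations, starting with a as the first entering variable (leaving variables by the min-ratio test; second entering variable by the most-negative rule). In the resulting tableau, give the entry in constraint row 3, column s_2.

0

Ratio test on column a — row 1: entry -5/4 ≤ 0; row 2: (5/2)/(1/4) = 10; row 3: 4/1 = 4. Minimum is 4 at row 3 (s_3 leaves); pivot element 1.
Divide row 3 by 1; eliminate column a from the other rows.
Second iteration: most negative obj-row entry is -19/4 in column c, so c enters.
Ratio test on column c — row 1: entry -1/4 ≤ 0; row 2: (3/2)/(1/4) = 6; row 3: 4/2 = 2. Minimum is 2 at row 3 (a leaves); pivot element 2.
Divide row 3 by 2; eliminate column c from the other rows.
After both pivots, the entry at constraint row 3, column s_2 is 0.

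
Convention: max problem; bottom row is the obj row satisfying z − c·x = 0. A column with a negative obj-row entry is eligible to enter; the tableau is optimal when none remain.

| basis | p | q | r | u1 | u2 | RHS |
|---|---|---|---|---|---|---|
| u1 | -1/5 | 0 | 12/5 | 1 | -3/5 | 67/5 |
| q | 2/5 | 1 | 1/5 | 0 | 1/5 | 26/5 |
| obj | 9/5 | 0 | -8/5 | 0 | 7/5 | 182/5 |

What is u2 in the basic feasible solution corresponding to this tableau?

0

u2 is not in the basis, so in the current basic feasible solution u2 = 0.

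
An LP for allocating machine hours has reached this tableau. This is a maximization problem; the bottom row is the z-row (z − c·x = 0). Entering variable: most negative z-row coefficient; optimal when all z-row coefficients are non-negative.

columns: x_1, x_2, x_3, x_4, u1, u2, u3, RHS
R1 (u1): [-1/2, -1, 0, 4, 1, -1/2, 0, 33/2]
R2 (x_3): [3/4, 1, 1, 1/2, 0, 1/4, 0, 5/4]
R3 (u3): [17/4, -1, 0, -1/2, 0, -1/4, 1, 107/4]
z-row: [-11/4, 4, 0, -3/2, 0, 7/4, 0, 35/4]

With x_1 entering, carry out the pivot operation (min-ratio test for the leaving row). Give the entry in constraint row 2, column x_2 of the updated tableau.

4/3

Ratio test on column x_1 — row 1: entry -1/2 ≤ 0; row 2: (5/4)/(3/4) = 5/3; row 3: (107/4)/(17/4) = 107/17. Minimum is 5/3 at row 2 (x_3 leaves); pivot element 3/4.
Divide row 2 by 3/4; eliminate column x_1 from the other rows.
In the new row 2, the x_2 entry is the old entry divided by the pivot: 1/(3/4) = 4/3.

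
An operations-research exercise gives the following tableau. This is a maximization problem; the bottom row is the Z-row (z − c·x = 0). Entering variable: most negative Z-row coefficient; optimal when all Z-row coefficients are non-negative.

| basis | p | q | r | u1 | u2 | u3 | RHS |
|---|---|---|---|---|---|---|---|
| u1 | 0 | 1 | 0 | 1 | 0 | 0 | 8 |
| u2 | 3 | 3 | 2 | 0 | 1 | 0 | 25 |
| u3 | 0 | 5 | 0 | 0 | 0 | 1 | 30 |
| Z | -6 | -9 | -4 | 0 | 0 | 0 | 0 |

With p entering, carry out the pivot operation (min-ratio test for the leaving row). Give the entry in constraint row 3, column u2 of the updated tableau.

Ratio test on column p — row 1: entry 0 ≤ 0; row 2: 25/3 = 25/3; row 3: entry 0 ≤ 0. Minimum is 25/3 at row 2 (u2 leaves); pivot element 3.
Divide row 2 by 3; eliminate column p from the other rows.
Row 3 update in column u2: 0 − 0·(1/3) = 0.

0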